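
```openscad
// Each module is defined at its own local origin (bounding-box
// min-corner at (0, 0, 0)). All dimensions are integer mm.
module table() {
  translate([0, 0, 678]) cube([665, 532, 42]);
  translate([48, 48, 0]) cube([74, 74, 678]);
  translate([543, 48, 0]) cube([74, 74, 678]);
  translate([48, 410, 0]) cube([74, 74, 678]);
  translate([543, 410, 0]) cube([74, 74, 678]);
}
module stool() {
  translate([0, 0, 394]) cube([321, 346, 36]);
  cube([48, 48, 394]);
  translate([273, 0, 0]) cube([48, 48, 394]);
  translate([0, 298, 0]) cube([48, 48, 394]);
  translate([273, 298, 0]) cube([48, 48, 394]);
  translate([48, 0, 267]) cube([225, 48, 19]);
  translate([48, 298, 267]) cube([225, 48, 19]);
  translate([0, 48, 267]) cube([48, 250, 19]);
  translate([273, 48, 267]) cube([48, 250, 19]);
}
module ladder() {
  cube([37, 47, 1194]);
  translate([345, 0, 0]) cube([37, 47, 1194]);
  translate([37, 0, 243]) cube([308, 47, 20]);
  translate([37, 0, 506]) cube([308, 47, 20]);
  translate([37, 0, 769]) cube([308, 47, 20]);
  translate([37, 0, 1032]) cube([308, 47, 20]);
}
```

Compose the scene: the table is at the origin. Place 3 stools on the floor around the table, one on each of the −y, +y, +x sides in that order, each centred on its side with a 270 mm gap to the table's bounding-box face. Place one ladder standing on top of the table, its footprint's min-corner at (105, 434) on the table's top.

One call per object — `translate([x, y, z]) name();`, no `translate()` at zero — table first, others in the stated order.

table();
translate([172, -616, 0]) stool();
translate([172, 802, 0]) stool();
translate([935, 93, 0]) stool();
translate([105, 434, 720]) ladder();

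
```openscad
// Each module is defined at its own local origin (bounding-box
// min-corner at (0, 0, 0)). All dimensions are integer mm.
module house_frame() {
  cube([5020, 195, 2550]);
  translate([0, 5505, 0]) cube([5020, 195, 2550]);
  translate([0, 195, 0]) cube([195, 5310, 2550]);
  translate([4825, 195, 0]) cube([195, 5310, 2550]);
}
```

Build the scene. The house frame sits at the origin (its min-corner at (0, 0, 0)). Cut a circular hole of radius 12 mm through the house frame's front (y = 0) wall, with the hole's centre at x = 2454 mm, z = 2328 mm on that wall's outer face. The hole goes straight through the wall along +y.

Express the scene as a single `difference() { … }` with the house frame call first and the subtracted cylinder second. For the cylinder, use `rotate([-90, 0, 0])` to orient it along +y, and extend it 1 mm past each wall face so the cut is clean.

difference() {
  house_frame();
  translate([2454, -1, 2328]) rotate([-90, 0, 0]) cylinder(h = 197, r = 12);
}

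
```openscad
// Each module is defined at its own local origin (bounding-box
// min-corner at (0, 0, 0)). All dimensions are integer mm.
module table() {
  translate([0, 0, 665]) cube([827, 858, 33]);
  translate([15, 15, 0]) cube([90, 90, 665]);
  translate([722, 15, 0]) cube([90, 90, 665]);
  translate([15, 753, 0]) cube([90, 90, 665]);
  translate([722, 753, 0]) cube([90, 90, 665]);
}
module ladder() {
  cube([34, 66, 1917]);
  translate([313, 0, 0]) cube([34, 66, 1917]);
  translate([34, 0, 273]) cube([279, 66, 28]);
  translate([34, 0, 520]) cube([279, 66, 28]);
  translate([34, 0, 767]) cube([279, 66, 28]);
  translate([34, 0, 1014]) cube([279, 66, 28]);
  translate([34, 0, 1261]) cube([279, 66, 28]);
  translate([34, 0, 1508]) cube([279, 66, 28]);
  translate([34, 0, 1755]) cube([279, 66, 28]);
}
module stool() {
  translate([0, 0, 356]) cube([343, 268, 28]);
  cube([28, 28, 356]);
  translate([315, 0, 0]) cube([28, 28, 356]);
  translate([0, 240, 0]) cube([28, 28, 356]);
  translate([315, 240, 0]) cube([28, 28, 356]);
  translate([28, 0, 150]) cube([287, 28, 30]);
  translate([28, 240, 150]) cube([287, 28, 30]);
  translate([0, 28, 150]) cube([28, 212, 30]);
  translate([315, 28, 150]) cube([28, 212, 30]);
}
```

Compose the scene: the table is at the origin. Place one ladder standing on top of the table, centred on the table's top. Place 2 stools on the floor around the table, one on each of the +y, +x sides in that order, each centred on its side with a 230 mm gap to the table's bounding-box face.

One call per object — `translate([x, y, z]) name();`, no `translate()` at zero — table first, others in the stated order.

table();
translate([240, 396, 698]) ladder();
translate([242, 1088, 0]) stool();
translate([1057, 295, 0]) stool();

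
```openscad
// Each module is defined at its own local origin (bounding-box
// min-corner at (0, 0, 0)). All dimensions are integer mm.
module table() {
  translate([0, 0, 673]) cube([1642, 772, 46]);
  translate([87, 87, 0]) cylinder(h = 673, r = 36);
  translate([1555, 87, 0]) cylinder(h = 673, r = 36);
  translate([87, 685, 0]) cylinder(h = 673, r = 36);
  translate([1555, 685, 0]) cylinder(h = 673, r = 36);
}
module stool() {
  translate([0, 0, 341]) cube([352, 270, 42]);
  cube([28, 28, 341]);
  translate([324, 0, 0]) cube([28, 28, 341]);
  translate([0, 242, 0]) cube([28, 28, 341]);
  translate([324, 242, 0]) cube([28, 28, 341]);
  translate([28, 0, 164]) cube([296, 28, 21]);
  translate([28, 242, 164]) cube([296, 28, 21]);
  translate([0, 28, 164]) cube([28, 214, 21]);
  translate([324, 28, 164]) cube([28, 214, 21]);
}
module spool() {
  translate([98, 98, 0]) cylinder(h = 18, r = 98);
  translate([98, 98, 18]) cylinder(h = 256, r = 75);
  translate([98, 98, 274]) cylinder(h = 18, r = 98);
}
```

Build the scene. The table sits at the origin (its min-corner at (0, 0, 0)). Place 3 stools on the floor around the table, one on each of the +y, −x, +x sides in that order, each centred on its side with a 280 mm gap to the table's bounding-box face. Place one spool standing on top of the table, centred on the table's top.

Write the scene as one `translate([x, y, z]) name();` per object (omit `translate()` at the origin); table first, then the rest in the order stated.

table();
translate([645, 1052, 0]) stool();
translate([-632, 251, 0]) stool();
translate([1922, 251, 0]) stool();
translate([723, 288, 719]) spool();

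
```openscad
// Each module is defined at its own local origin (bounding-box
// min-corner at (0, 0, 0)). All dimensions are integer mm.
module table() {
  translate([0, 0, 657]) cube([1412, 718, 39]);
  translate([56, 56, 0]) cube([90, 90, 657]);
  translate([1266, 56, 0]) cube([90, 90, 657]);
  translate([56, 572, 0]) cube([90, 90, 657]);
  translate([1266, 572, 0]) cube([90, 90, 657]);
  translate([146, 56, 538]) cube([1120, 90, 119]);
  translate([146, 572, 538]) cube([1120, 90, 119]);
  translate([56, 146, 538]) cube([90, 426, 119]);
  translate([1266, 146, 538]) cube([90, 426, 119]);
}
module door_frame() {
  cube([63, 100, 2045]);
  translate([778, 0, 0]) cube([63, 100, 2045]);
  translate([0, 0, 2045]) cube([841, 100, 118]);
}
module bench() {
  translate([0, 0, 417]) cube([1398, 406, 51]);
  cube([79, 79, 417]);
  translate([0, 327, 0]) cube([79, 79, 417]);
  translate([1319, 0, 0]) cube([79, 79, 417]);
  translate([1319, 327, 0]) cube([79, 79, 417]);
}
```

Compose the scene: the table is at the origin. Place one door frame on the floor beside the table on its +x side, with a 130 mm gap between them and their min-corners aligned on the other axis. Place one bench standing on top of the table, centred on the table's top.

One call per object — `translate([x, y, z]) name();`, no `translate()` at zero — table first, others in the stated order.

table();
translate([1542, 0, 0]) door_frame();
translate([7, 156, 696]) bench();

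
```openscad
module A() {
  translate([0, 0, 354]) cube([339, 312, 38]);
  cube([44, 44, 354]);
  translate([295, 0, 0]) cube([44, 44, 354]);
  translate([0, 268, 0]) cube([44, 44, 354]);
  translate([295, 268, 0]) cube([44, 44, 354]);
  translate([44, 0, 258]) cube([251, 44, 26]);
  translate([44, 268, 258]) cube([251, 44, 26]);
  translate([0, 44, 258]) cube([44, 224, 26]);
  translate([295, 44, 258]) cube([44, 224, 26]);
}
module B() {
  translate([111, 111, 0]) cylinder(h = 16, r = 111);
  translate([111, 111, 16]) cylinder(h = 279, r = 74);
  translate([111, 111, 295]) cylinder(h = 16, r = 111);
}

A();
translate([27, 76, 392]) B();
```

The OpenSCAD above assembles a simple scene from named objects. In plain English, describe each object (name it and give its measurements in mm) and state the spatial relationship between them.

A is a simple wooden stool: a rectangular seat 339 mm (x) by 312 mm (y), 38 mm thick, top face at z = 392 mm, on four square legs, each 44×44 mm in cross-section. The legs rest on z = 0, each flush with a corner of the seat. Four stretchers, 44 mm wide and 26 mm tall, connect adjacent legs with their undersides at z = 258 mm, each running between the inner faces of the legs it joins and aligned with the legs' outer faces on the other axis.

B is a spool: two coaxial disc flanges of radius 111 mm and thickness 16 mm, joined by a core cylinder of radius 74 mm and height 279 mm. The lower flange rests on z = 0 and the three cylinders share a vertical axis.

The spool is on top of the stool.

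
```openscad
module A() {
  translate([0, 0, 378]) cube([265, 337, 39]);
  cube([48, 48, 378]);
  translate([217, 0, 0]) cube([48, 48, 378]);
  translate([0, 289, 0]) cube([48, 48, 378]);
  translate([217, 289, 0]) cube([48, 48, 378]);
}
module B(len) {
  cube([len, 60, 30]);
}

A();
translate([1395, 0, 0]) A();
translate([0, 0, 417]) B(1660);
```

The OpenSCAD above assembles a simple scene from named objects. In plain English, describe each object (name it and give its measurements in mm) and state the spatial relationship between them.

A is a simple wooden stool: a rectangular seat 265 mm (x) by 337 mm (y), 39 mm thick, top face at z = 417 mm, on four square legs, each 48×48 mm in cross-section. The legs rest on z = 0, each flush with a corner of the seat.

B is a rectangular beam 1660 mm long (x), 60 mm deep (y), 30 mm thick (z).

The beam spans the tops of two stools placed 1130 mm apart, resting at z = 417 mm.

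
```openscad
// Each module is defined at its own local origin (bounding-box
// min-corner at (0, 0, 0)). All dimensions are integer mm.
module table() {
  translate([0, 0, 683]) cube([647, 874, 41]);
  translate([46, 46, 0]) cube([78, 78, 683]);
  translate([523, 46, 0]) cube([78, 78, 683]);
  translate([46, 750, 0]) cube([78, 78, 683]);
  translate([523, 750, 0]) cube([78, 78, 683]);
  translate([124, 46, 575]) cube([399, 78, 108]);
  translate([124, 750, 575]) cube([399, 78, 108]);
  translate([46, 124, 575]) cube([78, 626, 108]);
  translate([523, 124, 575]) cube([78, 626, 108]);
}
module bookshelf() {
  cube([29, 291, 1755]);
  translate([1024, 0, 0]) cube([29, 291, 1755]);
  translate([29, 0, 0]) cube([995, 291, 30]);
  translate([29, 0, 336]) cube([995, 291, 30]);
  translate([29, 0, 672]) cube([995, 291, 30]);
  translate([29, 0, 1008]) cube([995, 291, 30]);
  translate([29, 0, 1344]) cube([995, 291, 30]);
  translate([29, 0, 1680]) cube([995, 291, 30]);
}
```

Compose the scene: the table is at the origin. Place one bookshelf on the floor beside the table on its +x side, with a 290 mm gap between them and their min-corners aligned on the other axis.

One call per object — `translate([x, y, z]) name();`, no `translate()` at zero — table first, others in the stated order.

table();
translate([937, 0, 0]) bookshelf();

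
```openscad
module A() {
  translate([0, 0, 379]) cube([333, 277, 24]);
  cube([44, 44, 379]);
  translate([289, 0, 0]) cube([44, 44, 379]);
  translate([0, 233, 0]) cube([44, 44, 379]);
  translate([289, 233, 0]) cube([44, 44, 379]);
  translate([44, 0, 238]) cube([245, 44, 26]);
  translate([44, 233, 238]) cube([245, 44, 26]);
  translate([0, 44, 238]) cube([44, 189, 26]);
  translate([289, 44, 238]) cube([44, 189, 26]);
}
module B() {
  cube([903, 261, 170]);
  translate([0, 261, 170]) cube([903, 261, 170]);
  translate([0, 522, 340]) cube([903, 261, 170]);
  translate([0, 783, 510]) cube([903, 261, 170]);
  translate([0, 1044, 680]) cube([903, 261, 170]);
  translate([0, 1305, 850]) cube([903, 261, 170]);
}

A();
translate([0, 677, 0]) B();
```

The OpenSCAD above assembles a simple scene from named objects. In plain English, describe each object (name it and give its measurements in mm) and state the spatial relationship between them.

A is a four-legged stool. The seat is 333×277 mm, 24 mm thick, top at z = 403 mm. It stands on four square legs, each 44×44 mm in cross-section, from z = 0 to the seat underside, each flush with a corner of the seat. Four stretchers, 44 mm wide and 26 mm tall, connect adjacent legs with their undersides at z = 238 mm, each running between the inner faces of the legs it joins and aligned with the legs' outer faces on the other axis.

B is a run of 6 identical solid stair steps. Each tread is 903×261 mm and each step block is 170 mm high. Step 1 rests on the floor; step k is offset from step 1 by (k−1)×261 mm in y and (k−1)×170 mm in z.

The staircase is on the floor beside the stool on its +y side.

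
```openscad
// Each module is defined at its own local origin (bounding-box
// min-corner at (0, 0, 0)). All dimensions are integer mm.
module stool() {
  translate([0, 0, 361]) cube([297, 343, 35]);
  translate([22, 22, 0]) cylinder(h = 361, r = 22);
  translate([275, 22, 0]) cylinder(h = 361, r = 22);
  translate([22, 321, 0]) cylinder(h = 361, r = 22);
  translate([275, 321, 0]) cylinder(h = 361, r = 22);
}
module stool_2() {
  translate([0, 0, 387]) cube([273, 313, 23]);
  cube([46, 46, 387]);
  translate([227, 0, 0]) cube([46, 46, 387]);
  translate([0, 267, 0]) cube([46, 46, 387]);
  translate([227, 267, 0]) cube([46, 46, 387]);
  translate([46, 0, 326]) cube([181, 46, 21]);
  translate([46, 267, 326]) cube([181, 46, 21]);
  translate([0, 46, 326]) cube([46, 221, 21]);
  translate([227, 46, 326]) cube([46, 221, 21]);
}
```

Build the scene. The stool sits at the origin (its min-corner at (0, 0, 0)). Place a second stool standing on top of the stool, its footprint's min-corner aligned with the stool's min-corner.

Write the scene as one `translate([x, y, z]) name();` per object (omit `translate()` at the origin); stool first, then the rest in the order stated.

stool();
translate([0, 0, 396]) stool_2();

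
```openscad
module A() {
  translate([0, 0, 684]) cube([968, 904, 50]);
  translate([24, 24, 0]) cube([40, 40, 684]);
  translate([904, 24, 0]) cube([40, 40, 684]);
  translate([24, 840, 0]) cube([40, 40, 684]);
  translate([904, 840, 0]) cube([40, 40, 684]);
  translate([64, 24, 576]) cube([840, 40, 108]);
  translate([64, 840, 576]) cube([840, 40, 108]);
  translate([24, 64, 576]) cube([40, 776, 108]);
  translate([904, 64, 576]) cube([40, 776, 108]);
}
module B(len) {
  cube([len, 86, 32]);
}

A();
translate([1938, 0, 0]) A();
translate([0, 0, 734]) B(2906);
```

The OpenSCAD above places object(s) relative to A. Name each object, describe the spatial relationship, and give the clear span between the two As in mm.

A is a table. B is a beam. A beam spans the tops of two tables. The clear span between the two tables is 970 mm.

Second table starts at x = 1938; first ends at x = 968; clear span = 1938 − 968 = 970 mm.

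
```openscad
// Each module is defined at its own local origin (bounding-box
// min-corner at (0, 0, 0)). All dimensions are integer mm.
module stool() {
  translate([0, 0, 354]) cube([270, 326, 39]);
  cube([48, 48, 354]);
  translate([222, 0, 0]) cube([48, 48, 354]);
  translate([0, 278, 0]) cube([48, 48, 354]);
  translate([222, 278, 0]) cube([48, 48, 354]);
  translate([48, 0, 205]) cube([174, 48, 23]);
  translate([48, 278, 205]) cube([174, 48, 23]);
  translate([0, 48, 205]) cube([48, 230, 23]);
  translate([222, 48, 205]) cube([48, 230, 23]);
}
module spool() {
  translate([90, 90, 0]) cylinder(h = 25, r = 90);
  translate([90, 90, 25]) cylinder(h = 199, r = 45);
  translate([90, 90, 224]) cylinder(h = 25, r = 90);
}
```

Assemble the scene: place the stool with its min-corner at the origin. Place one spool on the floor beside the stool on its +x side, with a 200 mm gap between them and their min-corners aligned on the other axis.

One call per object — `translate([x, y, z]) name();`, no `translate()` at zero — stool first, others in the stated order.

stool();
translate([470, 0, 0]) spool();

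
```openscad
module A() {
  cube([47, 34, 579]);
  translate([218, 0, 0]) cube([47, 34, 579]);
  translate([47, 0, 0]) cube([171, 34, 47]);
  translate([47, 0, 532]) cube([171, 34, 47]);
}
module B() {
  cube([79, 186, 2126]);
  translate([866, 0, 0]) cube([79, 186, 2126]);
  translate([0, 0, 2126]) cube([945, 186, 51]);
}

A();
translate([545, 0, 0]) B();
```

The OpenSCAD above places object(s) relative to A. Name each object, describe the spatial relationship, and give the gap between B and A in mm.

The door frame's nearest face is 280 mm from the picture frame's +x face.

A is a picture frame. B is a door frame. The door frame is on the floor beside the picture frame on its +x side. The gap between the door frame and the picture frame is 280 mm.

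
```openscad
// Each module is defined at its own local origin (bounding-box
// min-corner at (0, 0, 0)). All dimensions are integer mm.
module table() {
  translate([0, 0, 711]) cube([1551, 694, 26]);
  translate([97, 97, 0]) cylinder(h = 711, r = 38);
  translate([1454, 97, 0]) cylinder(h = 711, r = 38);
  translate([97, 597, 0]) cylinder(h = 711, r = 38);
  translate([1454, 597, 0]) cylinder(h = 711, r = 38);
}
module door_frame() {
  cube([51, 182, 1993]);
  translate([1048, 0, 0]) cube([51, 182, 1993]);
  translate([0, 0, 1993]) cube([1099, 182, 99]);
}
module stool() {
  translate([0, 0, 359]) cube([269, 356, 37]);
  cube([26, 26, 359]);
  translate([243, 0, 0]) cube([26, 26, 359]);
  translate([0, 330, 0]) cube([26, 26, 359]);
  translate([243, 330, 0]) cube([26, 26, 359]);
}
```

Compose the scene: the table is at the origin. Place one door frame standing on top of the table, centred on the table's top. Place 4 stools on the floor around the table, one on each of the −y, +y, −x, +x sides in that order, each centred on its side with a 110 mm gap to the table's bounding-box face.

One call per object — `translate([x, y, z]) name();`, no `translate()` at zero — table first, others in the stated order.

table();
translate([226, 256, 737]) door_frame();
translate([641, -466, 0]) stool();
translate([641, 804, 0]) stool();
translate([-379, 169, 0]) stool();
translate([1661, 169, 0]) stool();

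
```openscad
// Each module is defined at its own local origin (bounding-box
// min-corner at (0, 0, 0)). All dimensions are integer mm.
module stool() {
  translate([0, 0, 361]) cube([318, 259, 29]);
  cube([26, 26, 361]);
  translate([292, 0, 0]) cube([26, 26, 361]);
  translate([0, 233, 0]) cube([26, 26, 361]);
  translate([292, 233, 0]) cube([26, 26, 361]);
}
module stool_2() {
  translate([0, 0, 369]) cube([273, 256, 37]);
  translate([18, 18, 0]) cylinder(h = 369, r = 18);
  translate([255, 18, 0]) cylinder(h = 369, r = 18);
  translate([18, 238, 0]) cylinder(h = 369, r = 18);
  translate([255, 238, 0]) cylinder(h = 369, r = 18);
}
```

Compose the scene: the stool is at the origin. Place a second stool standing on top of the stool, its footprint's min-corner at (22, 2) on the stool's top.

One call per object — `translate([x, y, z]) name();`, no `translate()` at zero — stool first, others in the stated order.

stool();
translate([22, 2, 390]) stool_2();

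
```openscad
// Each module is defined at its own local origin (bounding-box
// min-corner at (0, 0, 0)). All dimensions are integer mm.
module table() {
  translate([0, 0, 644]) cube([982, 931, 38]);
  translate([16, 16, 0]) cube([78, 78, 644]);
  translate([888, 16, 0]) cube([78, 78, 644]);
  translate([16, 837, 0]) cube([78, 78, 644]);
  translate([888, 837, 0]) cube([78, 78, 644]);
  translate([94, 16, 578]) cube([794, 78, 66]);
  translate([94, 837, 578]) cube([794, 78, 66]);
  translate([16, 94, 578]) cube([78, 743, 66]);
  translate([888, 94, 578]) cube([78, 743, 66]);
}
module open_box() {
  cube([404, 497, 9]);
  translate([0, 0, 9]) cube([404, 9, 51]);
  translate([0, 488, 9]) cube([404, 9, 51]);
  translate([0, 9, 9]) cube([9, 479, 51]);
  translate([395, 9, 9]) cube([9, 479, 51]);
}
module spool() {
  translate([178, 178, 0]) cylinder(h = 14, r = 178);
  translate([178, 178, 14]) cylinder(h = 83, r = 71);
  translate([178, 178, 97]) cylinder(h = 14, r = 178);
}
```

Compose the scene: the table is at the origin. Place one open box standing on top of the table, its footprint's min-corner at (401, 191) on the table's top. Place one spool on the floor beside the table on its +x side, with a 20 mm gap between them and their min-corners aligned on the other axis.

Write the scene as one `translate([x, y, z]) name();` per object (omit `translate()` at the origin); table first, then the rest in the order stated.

table();
translate([401, 191, 682]) open_box();
translate([1002, 0, 0]) spool();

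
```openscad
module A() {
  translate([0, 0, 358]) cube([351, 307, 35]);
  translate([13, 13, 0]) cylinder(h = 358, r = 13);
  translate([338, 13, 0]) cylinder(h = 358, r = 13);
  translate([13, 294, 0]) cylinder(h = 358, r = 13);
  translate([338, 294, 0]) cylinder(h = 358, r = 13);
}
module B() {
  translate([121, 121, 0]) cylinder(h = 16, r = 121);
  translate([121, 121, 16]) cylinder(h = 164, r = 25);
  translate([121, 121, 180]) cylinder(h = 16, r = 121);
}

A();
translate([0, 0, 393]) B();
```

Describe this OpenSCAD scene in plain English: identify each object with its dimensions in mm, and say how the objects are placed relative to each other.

A is a four-legged stool. The seat is a 351×307×35 mm slab whose top surface is at z = 393 mm; four round legs, each 26 mm in diameter, run from the floor (z = 0) to the underside of the seat, each leg's axis is inset half a diameter from the nearest pair of seat edges (so the leg's bounding box is flush with the corner).

B is a spool: two coaxial disc flanges of radius 121 mm and thickness 16 mm, joined by a core cylinder of radius 25 mm and height 164 mm. The lower flange rests on z = 0 and the three cylinders share a vertical axis.

The spool is on top of the stool.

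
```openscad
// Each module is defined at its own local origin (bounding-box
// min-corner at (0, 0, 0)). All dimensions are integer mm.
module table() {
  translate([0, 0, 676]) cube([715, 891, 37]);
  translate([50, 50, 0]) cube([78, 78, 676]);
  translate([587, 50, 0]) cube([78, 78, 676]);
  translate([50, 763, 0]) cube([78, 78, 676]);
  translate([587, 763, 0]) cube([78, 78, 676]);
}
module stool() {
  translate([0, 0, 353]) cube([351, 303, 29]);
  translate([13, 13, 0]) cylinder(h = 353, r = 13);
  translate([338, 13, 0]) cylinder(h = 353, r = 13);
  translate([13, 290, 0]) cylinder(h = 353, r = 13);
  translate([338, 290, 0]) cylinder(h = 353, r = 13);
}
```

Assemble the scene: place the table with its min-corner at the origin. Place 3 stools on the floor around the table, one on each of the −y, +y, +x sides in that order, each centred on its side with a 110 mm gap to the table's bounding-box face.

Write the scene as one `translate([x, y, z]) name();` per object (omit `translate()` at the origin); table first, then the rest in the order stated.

table();
translate([182, -413, 0]) stool();
translate([182, 1001, 0]) stool();
translate([825, 294, 0]) stool();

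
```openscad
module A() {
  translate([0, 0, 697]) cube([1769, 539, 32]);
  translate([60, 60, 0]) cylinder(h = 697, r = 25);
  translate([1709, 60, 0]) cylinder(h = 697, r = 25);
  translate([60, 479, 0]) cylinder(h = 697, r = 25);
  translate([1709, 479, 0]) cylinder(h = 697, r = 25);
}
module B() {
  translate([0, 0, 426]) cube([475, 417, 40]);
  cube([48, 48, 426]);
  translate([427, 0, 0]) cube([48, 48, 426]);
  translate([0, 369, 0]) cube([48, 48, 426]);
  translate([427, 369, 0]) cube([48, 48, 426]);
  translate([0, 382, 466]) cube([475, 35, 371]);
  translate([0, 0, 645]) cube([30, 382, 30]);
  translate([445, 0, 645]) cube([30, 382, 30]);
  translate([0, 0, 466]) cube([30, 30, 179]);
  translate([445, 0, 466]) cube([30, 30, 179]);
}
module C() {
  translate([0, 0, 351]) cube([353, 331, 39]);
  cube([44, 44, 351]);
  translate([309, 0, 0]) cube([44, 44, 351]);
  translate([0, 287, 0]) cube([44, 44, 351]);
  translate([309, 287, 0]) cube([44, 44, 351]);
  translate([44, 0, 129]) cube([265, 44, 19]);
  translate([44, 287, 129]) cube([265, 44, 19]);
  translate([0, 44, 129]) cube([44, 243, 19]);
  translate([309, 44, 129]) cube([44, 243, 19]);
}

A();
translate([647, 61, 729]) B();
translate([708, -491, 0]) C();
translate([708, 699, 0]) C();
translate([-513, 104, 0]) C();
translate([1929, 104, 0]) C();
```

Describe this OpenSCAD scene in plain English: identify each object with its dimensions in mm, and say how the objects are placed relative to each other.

A is a rectangular dining table. The top is 1769×539×32 mm with its upper surface at z = 729 mm. It stands on four round legs of 50 mm diameter, each leg's bounding box inset 35 mm from the nearest pair of top edges, running from the floor to the underside of the top.

B is a chair: 475×417 mm seat, 40 mm thick, top at z = 466 mm, on four 48 mm square corner legs flush with the seat edges. A 35 mm thick backrest slab spans the full seat width, extending 371 mm above the seat top, its back face flush with the seat's +y edge. Two armrests of 30×30 mm section run along each side from the seat's front edge to the front of the backrest, top faces 209 mm above the seat top and outer faces flush with the seat's x-edges; a 30×30 mm post under the front of each armrest stands on the seat at the front corner.

C is a four-legged stool. The seat is 353×331 mm, 39 mm thick, top at z = 390 mm. It stands on four square legs, each 44×44 mm in cross-section, from z = 0 to the seat underside, each flush with a corner of the seat. Four stretchers, 44 mm wide and 19 mm tall, connect adjacent legs with their undersides at z = 129 mm, each running between the inner faces of the legs it joins and aligned with the legs' outer faces on the other axis.

The chair is on top of the table, centred. Four stools sit around the table at the −y, +y, −x, +x sides.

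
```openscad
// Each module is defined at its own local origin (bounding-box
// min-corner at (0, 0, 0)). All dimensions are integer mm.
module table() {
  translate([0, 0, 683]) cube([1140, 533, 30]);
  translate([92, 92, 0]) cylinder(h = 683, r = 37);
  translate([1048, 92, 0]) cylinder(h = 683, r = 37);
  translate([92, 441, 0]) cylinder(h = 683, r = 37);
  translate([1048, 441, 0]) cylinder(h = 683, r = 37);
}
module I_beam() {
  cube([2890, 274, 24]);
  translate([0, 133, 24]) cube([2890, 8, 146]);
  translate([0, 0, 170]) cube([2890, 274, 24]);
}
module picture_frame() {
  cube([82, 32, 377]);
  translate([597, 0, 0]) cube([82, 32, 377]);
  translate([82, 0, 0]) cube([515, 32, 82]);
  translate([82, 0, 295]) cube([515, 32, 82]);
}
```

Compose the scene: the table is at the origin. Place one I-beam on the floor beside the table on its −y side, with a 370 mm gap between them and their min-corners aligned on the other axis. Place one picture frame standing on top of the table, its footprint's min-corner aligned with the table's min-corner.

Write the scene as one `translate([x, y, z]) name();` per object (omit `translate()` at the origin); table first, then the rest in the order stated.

table();
translate([0, -644, 0]) I_beam();
translate([0, 0, 713]) picture_frame();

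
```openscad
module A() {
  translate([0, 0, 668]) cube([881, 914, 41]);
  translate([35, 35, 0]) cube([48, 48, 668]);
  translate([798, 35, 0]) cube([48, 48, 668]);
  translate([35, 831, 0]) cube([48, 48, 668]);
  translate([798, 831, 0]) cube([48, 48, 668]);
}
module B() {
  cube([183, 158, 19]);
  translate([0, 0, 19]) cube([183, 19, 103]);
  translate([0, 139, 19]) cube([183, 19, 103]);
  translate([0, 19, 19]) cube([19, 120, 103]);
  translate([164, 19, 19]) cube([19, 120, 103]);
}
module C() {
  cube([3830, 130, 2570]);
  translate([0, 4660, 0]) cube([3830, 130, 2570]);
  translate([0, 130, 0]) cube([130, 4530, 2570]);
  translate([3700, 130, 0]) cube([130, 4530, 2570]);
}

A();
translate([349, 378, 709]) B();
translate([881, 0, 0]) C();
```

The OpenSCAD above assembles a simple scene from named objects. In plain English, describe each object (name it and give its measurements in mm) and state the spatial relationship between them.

A is a table: top 881 mm (x) × 914 mm (y), 41 mm thick, upper face at z = 709 mm, on four 48×48 mm square legs, each inset 35 mm from the nearest pair of top edges, running from z = 0 to the bottom of the top.

B is an open storage box with external size 183×158×122 mm and wall thickness 19 mm (the base is also 19 mm thick). The base covers the whole footprint; the four walls stand on the base, with the y-facing walls full-width and the x-facing walls fitting between their inner faces.

C is the wall frame of a small rectangular building: four walls, each 2570 mm tall and 130 mm thick, enclosing a footprint 3830 mm (x) by 4790 mm (y) outside-to-outside, with no floor or roof. The front and back walls (the −y and +y sides) span the full width; the two side walls fit between them.

The open box is on top of the table, centred. The house frame is against the table's +x side, with their −y faces flush.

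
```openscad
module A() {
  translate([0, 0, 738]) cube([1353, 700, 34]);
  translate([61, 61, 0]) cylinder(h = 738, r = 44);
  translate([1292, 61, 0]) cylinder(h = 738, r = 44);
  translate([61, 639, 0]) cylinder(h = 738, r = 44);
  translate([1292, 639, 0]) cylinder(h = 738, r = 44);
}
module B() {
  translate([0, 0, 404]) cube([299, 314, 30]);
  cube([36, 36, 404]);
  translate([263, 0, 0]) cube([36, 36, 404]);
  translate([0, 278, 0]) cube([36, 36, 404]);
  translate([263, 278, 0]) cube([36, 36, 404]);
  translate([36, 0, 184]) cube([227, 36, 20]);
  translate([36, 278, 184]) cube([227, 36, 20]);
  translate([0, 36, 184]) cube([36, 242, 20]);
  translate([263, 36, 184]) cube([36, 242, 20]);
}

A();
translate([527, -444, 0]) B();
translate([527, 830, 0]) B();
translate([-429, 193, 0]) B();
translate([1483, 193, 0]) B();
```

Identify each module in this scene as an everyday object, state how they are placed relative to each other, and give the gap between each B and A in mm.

A is a table. B is a stool. Four stools sit around the table at the −y, +y, −x, +x sides. The gap between each stool and the table is 130 mm.

Each stool's nearest face is 130 mm from the table's bounding box.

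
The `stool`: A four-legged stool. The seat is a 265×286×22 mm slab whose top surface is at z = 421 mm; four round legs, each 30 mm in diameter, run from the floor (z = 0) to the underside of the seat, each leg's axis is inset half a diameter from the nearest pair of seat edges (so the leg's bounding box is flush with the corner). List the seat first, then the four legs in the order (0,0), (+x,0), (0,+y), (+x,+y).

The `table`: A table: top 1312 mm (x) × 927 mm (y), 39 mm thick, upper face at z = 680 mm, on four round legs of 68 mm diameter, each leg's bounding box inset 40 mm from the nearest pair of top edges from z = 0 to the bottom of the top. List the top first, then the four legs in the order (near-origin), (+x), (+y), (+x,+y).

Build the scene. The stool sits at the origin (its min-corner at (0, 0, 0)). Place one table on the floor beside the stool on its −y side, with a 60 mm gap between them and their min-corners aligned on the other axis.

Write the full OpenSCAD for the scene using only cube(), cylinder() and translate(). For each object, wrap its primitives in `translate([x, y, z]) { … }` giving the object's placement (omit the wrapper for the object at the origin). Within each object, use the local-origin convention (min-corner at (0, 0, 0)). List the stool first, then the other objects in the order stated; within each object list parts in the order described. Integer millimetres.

translate([0, 0, 399]) cube([265, 286, 22]);
translate([15, 15, 0]) cylinder(h = 399, r = 15);
translate([250, 15, 0]) cylinder(h = 399, r = 15);
translate([15, 271, 0]) cylinder(h = 399, r = 15);
translate([250, 271, 0]) cylinder(h = 399, r = 15);
translate([0, -987, 0]) {
  translate([0, 0, 641]) cube([1312, 927, 39]);
  translate([74, 74, 0]) cylinder(h = 641, r = 34);
  translate([1238, 74, 0]) cylinder(h = 641, r = 34);
  translate([74, 853, 0]) cylinder(h = 641, r = 34);
  translate([1238, 853, 0]) cylinder(h = 641, r = 34);
}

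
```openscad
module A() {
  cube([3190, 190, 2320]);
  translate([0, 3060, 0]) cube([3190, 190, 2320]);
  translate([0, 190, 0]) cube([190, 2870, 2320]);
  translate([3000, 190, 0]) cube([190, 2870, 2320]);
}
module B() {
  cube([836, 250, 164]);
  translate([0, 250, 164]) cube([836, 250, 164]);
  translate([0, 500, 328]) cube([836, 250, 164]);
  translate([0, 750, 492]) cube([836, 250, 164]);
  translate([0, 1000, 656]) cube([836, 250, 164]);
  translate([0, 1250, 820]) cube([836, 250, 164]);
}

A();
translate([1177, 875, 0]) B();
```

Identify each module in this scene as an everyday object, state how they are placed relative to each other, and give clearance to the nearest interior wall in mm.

A is a house frame. B is a staircase. The staircase sits inside the house frame, centred. The clearance to the nearest interior wall is 685 mm.

Clearances: x = 987, y = 685; minimum 685 mm.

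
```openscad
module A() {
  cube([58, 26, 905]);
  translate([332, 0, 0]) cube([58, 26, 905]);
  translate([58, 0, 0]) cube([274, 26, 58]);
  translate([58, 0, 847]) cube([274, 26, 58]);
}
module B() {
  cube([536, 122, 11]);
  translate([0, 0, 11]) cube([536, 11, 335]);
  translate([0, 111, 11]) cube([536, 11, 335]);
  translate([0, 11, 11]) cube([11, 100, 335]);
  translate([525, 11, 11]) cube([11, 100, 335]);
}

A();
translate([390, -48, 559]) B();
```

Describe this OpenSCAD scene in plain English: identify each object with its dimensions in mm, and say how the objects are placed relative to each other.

A is a rectangular picture frame lying in the x–z plane (depth along y). The opening is 274 mm wide (x) by 789 mm tall (z), surrounded by a border 58 mm wide on all four sides. The frame is 26 mm deep and is made of two full-height vertical stiles with two horizontal rails fitted between them.

B is an open storage box with external size 536×122×346 mm and wall thickness 11 mm (the base is also 11 mm thick). The base covers the whole footprint; the four walls stand on the base, with the y-facing walls full-width and the x-facing walls fitting between their inner faces.

The open box is beside the picture frame with their tops flush at z = 905.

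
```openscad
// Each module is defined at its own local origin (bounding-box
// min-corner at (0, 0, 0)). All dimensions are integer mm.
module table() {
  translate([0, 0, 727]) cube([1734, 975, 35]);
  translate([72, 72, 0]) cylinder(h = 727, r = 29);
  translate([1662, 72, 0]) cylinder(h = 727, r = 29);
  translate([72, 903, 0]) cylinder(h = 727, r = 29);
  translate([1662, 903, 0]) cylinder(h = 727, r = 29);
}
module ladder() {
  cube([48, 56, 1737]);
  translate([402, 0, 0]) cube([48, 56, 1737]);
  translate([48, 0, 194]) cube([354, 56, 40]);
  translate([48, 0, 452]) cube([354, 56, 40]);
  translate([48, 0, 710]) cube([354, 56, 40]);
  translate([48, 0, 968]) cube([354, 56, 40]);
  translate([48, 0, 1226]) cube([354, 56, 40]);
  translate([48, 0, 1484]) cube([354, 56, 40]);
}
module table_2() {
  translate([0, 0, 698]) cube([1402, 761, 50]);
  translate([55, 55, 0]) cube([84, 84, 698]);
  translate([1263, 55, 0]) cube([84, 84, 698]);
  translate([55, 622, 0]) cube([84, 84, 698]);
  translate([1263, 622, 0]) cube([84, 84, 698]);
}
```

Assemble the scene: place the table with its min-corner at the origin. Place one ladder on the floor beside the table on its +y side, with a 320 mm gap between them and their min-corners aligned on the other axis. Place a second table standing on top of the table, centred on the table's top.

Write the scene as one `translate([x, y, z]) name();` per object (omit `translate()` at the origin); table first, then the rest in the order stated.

table();
translate([0, 1295, 0]) ladder();
translate([166, 107, 762]) table_2();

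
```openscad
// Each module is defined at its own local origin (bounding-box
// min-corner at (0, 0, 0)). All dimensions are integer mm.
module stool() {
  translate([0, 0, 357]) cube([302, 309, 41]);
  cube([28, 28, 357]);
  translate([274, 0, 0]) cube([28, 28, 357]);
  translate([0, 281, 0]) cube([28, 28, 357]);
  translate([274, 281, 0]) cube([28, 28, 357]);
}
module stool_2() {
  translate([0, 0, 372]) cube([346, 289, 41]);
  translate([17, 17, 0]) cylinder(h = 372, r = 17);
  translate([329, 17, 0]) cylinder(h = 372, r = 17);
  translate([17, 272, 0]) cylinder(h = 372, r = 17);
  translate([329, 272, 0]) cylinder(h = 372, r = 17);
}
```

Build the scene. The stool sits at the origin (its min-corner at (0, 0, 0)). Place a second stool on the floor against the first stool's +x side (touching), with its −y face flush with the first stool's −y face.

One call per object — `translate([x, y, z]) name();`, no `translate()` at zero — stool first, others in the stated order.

stool();
translate([302, 0, 0]) stool_2();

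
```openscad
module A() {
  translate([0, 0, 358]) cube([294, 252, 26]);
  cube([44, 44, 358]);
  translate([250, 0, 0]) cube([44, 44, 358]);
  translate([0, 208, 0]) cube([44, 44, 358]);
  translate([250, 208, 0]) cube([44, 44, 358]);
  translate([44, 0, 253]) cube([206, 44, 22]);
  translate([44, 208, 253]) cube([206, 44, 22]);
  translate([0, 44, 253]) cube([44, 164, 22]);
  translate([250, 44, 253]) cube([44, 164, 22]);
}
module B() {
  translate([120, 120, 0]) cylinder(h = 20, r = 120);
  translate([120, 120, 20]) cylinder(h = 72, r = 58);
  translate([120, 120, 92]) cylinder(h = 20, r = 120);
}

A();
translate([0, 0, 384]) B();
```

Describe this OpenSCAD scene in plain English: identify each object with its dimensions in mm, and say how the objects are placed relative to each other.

A is a simple wooden stool: a rectangular seat 294 mm (x) by 252 mm (y), 26 mm thick, top face at z = 384 mm, on four square legs, each 44×44 mm in cross-section. The legs rest on z = 0, each flush with a corner of the seat. Four stretchers, 44 mm wide and 22 mm tall, connect adjacent legs with their undersides at z = 253 mm, each running between the inner faces of the legs it joins and aligned with the legs' outer faces on the other axis.

B is a spool: two coaxial disc flanges of radius 120 mm and thickness 20 mm, joined by a core cylinder of radius 58 mm and height 72 mm. The lower flange rests on z = 0 and the three cylinders share a vertical axis.

The spool is on top of the stool.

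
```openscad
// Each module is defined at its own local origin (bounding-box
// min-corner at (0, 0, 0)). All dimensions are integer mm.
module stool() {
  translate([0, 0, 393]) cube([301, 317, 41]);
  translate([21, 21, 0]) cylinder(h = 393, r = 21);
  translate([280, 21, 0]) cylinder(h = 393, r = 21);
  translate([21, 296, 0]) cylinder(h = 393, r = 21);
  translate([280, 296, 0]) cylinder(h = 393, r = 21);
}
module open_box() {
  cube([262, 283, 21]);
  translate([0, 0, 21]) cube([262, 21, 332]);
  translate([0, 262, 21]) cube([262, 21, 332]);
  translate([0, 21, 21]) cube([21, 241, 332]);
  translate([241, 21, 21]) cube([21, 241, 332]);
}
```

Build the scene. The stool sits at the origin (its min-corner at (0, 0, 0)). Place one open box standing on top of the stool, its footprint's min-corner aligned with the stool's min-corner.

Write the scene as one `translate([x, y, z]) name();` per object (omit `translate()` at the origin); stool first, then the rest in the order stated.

stool();
translate([0, 0, 434]) open_box();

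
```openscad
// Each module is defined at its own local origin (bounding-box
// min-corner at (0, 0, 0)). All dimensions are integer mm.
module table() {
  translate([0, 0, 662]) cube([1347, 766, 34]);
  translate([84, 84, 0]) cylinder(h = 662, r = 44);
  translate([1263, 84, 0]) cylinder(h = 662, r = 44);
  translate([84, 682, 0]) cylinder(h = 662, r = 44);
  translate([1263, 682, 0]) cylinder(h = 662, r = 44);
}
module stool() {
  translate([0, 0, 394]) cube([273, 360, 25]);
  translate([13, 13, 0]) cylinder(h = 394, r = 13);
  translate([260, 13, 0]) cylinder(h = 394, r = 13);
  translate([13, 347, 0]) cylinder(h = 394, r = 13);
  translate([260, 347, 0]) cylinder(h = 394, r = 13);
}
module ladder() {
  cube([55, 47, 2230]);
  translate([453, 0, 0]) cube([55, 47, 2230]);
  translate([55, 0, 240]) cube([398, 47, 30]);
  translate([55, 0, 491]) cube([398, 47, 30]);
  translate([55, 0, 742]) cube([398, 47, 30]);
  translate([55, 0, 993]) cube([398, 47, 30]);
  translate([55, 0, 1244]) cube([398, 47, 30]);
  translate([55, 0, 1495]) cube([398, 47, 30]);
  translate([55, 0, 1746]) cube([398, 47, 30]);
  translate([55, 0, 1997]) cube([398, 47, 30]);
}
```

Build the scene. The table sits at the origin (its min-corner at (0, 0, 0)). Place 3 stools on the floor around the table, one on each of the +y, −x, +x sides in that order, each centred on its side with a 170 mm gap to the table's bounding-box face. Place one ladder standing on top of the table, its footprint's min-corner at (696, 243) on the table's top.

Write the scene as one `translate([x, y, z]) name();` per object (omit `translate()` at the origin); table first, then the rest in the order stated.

table();
translate([537, 936, 0]) stool();
translate([-443, 203, 0]) stool();
translate([1517, 203, 0]) stool();
translate([696, 243, 696]) ladder();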